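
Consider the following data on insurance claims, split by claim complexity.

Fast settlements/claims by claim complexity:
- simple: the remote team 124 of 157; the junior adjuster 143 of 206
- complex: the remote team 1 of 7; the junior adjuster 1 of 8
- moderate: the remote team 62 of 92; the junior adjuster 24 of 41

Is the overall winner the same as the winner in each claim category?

Simple: the remote team 124/157 = 79.0%, the junior adjuster 143/206 = 69.4% → the remote team
Complex: the remote team 1/7 = 14.3%, the junior adjuster 1/8 = 12.5% → the remote team
Moderate: the remote team 62/92 = 67.4%, the junior adjuster 24/41 = 58.5% → the remote team
Overall: the remote team 187/256 = 73.0%, the junior adjuster 168/255 = 65.9% → the remote team
The remote team wins overall and in every claim group — no reversal.

Yes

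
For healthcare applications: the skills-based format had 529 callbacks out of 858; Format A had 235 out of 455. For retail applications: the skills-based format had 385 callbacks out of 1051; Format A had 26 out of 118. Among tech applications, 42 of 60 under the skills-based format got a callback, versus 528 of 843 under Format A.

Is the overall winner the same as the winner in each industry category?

No

Healthcare: the skills-based format 529/858 = 61.7%, Format A 235/455 = 51.6% → the skills-based format
Retail: the skills-based format 385/1051 = 36.6%, Format A 26/118 = 22.0% → the skills-based format
Tech: the skills-based format 42/60 = 70.0%, Format A 528/843 = 62.6% → the skills-based format
Overall: the skills-based format 956/1969 = 48.6%, Format A 789/1416 = 55.7% → Format A
The skills-based format wins each industry group but Format A wins overall — the comparison reverses. The skills-based format's applications skew toward retail, which has a lower base rate.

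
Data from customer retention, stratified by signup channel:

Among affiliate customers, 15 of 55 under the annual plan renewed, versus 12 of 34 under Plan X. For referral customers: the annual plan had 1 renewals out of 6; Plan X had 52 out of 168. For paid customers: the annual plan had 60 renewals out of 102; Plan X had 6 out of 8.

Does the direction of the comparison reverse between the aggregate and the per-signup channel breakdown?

Yes

Affiliate: the annual plan 15/55 = 27.3%, Plan X 12/34 = 35.3% → Plan X
Referral: the annual plan 1/6 = 16.7%, Plan X 52/168 = 31.0% → Plan X
Paid: the annual plan 60/102 = 58.8%, Plan X 6/8 = 75.0% → Plan X
Overall: the annual plan 76/163 = 46.6%, Plan X 70/210 = 33.3% → the annual plan
Plan X wins each signup group but the annual plan wins overall — the comparison reverses. Plan X's customers skew toward referral, which has a lower base rate.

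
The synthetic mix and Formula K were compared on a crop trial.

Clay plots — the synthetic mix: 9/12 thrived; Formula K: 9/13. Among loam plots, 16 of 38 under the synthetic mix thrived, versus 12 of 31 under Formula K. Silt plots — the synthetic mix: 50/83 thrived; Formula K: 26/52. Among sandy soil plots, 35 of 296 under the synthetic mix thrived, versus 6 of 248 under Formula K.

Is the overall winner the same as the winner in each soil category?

Yes

Clay: the synthetic mix 9/12 = 75.0%, Formula K 9/13 = 69.2% → the synthetic mix
Loam: the synthetic mix 16/38 = 42.1%, Formula K 12/31 = 38.7% → the synthetic mix
Silt: the synthetic mix 50/83 = 60.2%, Formula K 26/52 = 50.0% → the synthetic mix
Sandy soil: the synthetic mix 35/296 = 11.8%, Formula K 6/248 = 2.4% → the synthetic mix
Overall: the synthetic mix 110/429 = 25.6%, Formula K 53/344 = 15.4% → the synthetic mix
The synthetic mix wins overall and in every soil group — no reversal.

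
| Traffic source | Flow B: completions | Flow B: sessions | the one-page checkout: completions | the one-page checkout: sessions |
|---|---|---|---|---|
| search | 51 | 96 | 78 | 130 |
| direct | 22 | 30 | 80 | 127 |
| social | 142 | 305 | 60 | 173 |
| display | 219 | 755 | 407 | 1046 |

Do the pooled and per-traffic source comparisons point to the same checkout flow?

No

Search: Flow B 51/96 = 53.1%, the one-page checkout 78/130 = 60.0% → the one-page checkout
Direct: Flow B 22/30 = 73.3%, the one-page checkout 80/127 = 63.0% → Flow B
Social: Flow B 142/305 = 46.6%, the one-page checkout 60/173 = 34.7% → Flow B
Display: Flow B 219/755 = 29.0%, the one-page checkout 407/1046 = 38.9% → the one-page checkout
Overall: Flow B 434/1186 = 36.6%, the one-page checkout 625/1476 = 42.3% → the one-page checkout
Neither sweeps: Flow B wins 2 of 4 groups, the one-page checkout wins 2. The one-page checkout wins overall but not every group — no Simpson reversal.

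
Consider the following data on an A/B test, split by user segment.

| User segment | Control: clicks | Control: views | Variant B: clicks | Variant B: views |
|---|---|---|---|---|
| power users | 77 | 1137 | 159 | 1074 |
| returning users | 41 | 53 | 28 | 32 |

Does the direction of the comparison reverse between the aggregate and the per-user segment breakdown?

Power users: Control 77/1137 = 6.8%, Variant B 159/1074 = 14.8% → Variant B
Returning users: Control 41/53 = 77.4%, Variant B 28/32 = 87.5% → Variant B
Overall: Control 118/1190 = 9.9%, Variant B 187/1106 = 16.9% → Variant B
Variant B wins overall and in every user group — no reversal.

No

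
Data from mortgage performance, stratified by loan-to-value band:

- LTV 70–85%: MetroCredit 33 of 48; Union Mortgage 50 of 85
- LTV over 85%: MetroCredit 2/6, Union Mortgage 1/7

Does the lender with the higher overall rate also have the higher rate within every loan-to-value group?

LTV 70–85%: MetroCredit 33/48 = 68.8%, Union Mortgage 50/85 = 58.8% → MetroCredit
LTV over 85%: MetroCredit 2/6 = 33.3%, Union Mortgage 1/7 = 14.3% → MetroCredit
Overall: MetroCredit 35/54 = 64.8%, Union Mortgage 51/92 = 55.4% → MetroCredit
MetroCredit wins overall and in every loan-to-value group — no reversal.

Yes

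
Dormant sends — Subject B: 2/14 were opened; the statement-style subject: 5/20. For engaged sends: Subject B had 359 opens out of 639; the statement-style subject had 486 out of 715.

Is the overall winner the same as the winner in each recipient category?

Yes

Dormant: Subject B 2/14 = 14.3%, the statement-style subject 5/20 = 25.0% → the statement-style subject
Engaged: Subject B 359/639 = 56.2%, the statement-style subject 486/715 = 68.0% → the statement-style subject
Overall: Subject B 361/653 = 55.3%, the statement-style subject 491/735 = 66.8% → the statement-style subject
The statement-style subject wins overall and in every recipient group — no reversal.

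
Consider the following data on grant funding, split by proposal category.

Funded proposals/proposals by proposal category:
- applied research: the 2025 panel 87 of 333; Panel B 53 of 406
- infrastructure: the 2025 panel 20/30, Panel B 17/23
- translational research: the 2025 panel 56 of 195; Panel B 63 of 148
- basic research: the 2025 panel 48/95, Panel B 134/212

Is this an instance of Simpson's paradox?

No

Applied research: the 2025 panel 87/333 = 26.1%, Panel B 53/406 = 13.1% → the 2025 panel
Infrastructure: the 2025 panel 20/30 = 66.7%, Panel B 17/23 = 73.9% → Panel B
Translational research: the 2025 panel 56/195 = 28.7%, Panel B 63/148 = 42.6% → Panel B
Basic research: the 2025 panel 48/95 = 50.5%, Panel B 134/212 = 63.2% → Panel B
Overall: the 2025 panel 211/653 = 32.3%, Panel B 267/789 = 33.8% → Panel B
Neither sweeps: the 2025 panel wins 1 of 4 groups, Panel B wins 3. Panel B wins overall but not every group — no Simpson reversal.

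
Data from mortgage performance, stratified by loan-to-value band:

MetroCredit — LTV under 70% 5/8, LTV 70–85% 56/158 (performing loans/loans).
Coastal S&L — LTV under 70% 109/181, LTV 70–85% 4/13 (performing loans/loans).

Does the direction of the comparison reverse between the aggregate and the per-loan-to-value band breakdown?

LTV under 70%: MetroCredit 5/8 = 62.5%, Coastal S&L 109/181 = 60.2% → MetroCredit
LTV 70–85%: MetroCredit 56/158 = 35.4%, Coastal S&L 4/13 = 30.8% → MetroCredit
Overall: MetroCredit 61/166 = 36.7%, Coastal S&L 113/194 = 58.2% → Coastal S&L
MetroCredit wins each loan-to-value group but Coastal S&L wins overall — the comparison reverses. MetroCredit's loans skew toward LTV 70–85%, which has a lower base rate.

Yes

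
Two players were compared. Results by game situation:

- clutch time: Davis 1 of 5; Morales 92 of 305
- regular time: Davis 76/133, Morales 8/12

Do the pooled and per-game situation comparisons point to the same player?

No

Clutch time: Davis 1/5 = 20.0%, Morales 92/305 = 30.2% → Morales
Regular time: Davis 76/133 = 57.1%, Morales 8/12 = 66.7% → Morales
Overall: Davis 77/138 = 55.8%, Morales 100/317 = 31.5% → Davis
Morales wins each game group but Davis wins overall — the comparison reverses. Morales's attempts skew toward clutch time, which has a lower base rate.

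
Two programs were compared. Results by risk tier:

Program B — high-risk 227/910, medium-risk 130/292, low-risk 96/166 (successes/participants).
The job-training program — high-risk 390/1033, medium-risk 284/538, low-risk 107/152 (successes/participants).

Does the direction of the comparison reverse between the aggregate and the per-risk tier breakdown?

No

High-risk: Program B 227/910 = 24.9%, the job-training program 390/1033 = 37.8% → the job-training program
Medium-risk: Program B 130/292 = 44.5%, the job-training program 284/538 = 52.8% → the job-training program
Low-risk: Program B 96/166 = 57.8%, the job-training program 107/152 = 70.4% → the job-training program
Overall: Program B 453/1368 = 33.1%, the job-training program 781/1723 = 45.3% → the job-training program
The job-training program wins overall and in every risk group — no reversal.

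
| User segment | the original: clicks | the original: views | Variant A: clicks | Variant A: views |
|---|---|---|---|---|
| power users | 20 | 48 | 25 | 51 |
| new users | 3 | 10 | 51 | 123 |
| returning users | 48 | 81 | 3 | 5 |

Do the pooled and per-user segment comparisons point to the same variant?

No

Power users: the original 20/48 = 41.7%, Variant A 25/51 = 49.0% → Variant A
New users: the original 3/10 = 30.0%, Variant A 51/123 = 41.5% → Variant A
Returning users: the original 48/81 = 59.3%, Variant A 3/5 = 60.0% → Variant A
Overall: the original 71/139 = 51.1%, Variant A 79/179 = 44.1% → the original
Variant A wins each user group but the original wins overall — the comparison reverses. Variant A's views skew toward new users, which has a lower base rate.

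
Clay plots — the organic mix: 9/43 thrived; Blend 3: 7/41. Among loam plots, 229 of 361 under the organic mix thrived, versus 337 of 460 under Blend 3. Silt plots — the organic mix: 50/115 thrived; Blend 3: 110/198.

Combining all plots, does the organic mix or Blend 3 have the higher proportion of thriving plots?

Clay: the organic mix 9/43 = 20.9%, Blend 3 7/41 = 17.1% → the organic mix
Loam: the organic mix 229/361 = 63.4%, Blend 3 337/460 = 73.3% → Blend 3
Silt: the organic mix 50/115 = 43.5%, Blend 3 110/198 = 55.6% → Blend 3
Overall: the organic mix 288/519 = 55.5%, Blend 3 454/699 = 64.9% → Blend 3
(Neither sweeps every soil group, but Blend 3 has the higher pooled rate.)

Blend 3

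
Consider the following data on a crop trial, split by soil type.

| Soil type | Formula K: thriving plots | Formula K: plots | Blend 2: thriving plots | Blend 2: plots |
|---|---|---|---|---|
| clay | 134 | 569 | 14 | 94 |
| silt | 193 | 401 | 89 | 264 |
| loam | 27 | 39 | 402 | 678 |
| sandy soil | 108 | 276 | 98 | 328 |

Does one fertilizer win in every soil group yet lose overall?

Clay: Formula K 134/569 = 23.6%, Blend 2 14/94 = 14.9% → Formula K
Silt: Formula K 193/401 = 48.1%, Blend 2 89/264 = 33.7% → Formula K
Loam: Formula K 27/39 = 69.2%, Blend 2 402/678 = 59.3% → Formula K
Sandy soil: Formula K 108/276 = 39.1%, Blend 2 98/328 = 29.9% → Formula K
Overall: Formula K 462/1285 = 36.0%, Blend 2 603/1364 = 44.2% → Blend 2
Formula K wins each soil group but Blend 2 wins overall — the comparison reverses. Formula K's plots skew toward clay, which has a lower base rate.

Yes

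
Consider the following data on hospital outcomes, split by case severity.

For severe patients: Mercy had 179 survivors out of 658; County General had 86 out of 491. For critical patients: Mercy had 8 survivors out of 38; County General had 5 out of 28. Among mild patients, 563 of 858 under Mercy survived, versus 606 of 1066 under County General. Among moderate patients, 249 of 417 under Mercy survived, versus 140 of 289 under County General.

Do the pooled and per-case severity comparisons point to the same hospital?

Severe: Mercy 179/658 = 27.2%, County General 86/491 = 17.5% → Mercy
Critical: Mercy 8/38 = 21.1%, County General 5/28 = 17.9% → Mercy
Mild: Mercy 563/858 = 65.6%, County General 606/1066 = 56.8% → Mercy
Moderate: Mercy 249/417 = 59.7%, County General 140/289 = 48.4% → Mercy
Overall: Mercy 999/1971 = 50.7%, County General 837/1874 = 44.7% → Mercy
Mercy wins overall and in every case group — no reversal.

Yes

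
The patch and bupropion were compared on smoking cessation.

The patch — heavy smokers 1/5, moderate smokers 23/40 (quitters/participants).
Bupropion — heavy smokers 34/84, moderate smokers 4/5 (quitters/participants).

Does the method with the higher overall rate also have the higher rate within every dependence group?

No

Heavy smokers: the patch 1/5 = 20.0%, bupropion 34/84 = 40.5% → bupropion
Moderate smokers: the patch 23/40 = 57.5%, bupropion 4/5 = 80.0% → bupropion
Overall: the patch 24/45 = 53.3%, bupropion 38/89 = 42.7% → the patch
Bupropion wins each dependence group but the patch wins overall — the comparison reverses. Bupropion's participants skew toward heavy smokers, which has a lower base rate.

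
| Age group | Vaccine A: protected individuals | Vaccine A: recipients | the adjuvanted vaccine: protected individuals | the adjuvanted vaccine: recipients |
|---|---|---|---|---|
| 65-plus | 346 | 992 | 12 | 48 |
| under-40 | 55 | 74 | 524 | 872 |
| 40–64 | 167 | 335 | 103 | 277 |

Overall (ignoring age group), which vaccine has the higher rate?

65-plus: Vaccine A 346/992 = 34.9%, the adjuvanted vaccine 12/48 = 25.0% → Vaccine A
Under-40: Vaccine A 55/74 = 74.3%, the adjuvanted vaccine 524/872 = 60.1% → Vaccine A
40–64: Vaccine A 167/335 = 49.9%, the adjuvanted vaccine 103/277 = 37.2% → Vaccine A
Overall: Vaccine A 568/1401 = 40.5%, the adjuvanted vaccine 639/1197 = 53.4% → the adjuvanted vaccine
(Vaccine A wins every age group but the adjuvanted vaccine wins overall — Vaccine A's recipients skew toward the low-rate 65-plus group.)

the adjuvanted vaccine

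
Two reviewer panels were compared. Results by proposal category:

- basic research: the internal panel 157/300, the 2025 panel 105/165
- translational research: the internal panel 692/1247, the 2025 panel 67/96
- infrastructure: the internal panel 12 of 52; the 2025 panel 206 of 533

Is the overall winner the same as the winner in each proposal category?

Basic research: the internal panel 157/300 = 52.3%, the 2025 panel 105/165 = 63.6% → the 2025 panel
Translational research: the internal panel 692/1247 = 55.5%, the 2025 panel 67/96 = 69.8% → the 2025 panel
Infrastructure: the internal panel 12/52 = 23.1%, the 2025 panel 206/533 = 38.6% → the 2025 panel
Overall: the internal panel 861/1599 = 53.8%, the 2025 panel 378/794 = 47.6% → the internal panel
The 2025 panel wins each proposal group but the internal panel wins overall — the comparison reverses. The 2025 panel's proposals skew toward infrastructure, which has a lower base rate.

No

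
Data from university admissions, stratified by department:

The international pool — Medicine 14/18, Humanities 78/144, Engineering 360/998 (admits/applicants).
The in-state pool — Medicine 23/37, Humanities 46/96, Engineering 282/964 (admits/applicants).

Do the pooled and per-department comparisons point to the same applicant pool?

Yes

Medicine: the international pool 14/18 = 77.8%, the in-state pool 23/37 = 62.2% → the international pool
Humanities: the international pool 78/144 = 54.2%, the in-state pool 46/96 = 47.9% → the international pool
Engineering: the international pool 360/998 = 36.1%, the in-state pool 282/964 = 29.3% → the international pool
Overall: the international pool 452/1160 = 39.0%, the in-state pool 351/1097 = 32.0% → the international pool
The international pool wins overall and in every department group — no reversal.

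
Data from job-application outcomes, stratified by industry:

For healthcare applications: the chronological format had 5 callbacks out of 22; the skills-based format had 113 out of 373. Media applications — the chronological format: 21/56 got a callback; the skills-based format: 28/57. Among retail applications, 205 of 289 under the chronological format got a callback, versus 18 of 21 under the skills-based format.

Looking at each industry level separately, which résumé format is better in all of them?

Healthcare: the chronological format 5/22 = 22.7%, the skills-based format 113/373 = 30.3% → the skills-based format
Media: the chronological format 21/56 = 37.5%, the skills-based format 28/57 = 49.1% → the skills-based format
Retail: the chronological format 205/289 = 70.9%, the skills-based format 18/21 = 85.7% → the skills-based format
The skills-based format has the higher rate in all 3 groups.

the skills-based format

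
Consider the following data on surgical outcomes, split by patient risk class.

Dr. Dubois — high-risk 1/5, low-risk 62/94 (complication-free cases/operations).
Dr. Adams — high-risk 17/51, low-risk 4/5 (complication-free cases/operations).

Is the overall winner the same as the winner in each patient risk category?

High-risk: Dr. Dubois 1/5 = 20.0%, Dr. Adams 17/51 = 33.3% → Dr. Adams
Low-risk: Dr. Dubois 62/94 = 66.0%, Dr. Adams 4/5 = 80.0% → Dr. Adams
Overall: Dr. Dubois 63/99 = 63.6%, Dr. Adams 21/56 = 37.5% → Dr. Dubois
Dr. Adams wins each patient risk group but Dr. Dubois wins overall — the comparison reverses. Dr. Adams's operations skew toward high-risk, which has a lower base rate.

No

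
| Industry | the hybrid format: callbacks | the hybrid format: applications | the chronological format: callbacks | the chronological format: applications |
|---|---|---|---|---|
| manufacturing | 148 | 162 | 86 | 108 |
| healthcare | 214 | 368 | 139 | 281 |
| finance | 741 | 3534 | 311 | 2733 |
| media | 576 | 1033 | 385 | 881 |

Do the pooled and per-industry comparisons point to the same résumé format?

Manufacturing: the hybrid format 148/162 = 91.4%, the chronological format 86/108 = 79.6% → the hybrid format
Healthcare: the hybrid format 214/368 = 58.2%, the chronological format 139/281 = 49.5% → the hybrid format
Finance: the hybrid format 741/3534 = 21.0%, the chronological format 311/2733 = 11.4% → the hybrid format
Media: the hybrid format 576/1033 = 55.8%, the chronological format 385/881 = 43.7% → the hybrid format
Overall: the hybrid format 1679/5097 = 32.9%, the chronological format 921/4003 = 23.0% → the hybrid format
The hybrid format wins overall and in every industry group — no reversal.

Yes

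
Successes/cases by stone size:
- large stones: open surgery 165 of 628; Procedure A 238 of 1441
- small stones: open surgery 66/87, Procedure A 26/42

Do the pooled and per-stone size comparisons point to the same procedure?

Yes

Large stones: open surgery 165/628 = 26.3%, Procedure A 238/1441 = 16.5% → open surgery
Small stones: open surgery 66/87 = 75.9%, Procedure A 26/42 = 61.9% → open surgery
Overall: open surgery 231/715 = 32.3%, Procedure A 264/1483 = 17.8% → open surgery
Open surgery wins overall and in every stone group — no reversal.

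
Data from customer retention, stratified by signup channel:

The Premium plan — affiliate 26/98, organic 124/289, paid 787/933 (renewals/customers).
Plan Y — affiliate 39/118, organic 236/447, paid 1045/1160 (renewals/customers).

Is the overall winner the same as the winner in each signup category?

Yes

Affiliate: the Premium plan 26/98 = 26.5%, Plan Y 39/118 = 33.1% → Plan Y
Organic: the Premium plan 124/289 = 42.9%, Plan Y 236/447 = 52.8% → Plan Y
Paid: the Premium plan 787/933 = 84.4%, Plan Y 1045/1160 = 90.1% → Plan Y
Overall: the Premium plan 937/1320 = 71.0%, Plan Y 1320/1725 = 76.5% → Plan Y
Plan Y wins overall and in every signup group — no reversal.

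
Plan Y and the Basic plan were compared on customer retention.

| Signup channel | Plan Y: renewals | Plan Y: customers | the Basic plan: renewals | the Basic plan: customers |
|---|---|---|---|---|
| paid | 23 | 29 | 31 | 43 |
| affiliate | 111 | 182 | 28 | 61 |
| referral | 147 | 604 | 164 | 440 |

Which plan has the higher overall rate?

the Basic plan

Paid: Plan Y 23/29 = 79.3%, the Basic plan 31/43 = 72.1% → Plan Y
Affiliate: Plan Y 111/182 = 61.0%, the Basic plan 28/61 = 45.9% → Plan Y
Referral: Plan Y 147/604 = 24.3%, the Basic plan 164/440 = 37.3% → the Basic plan
Overall: Plan Y 281/815 = 34.5%, the Basic plan 223/544 = 41.0% → the Basic plan
(Neither sweeps every signup group, but the Basic plan has the higher pooled rate.)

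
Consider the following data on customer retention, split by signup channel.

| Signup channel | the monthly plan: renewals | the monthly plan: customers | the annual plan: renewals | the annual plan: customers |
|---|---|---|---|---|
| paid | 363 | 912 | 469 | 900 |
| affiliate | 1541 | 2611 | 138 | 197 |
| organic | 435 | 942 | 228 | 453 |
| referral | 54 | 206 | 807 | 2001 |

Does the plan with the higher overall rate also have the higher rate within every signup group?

Paid: the monthly plan 363/912 = 39.8%, the annual plan 469/900 = 52.1% → the annual plan
Affiliate: the monthly plan 1541/2611 = 59.0%, the annual plan 138/197 = 70.1% → the annual plan
Organic: the monthly plan 435/942 = 46.2%, the annual plan 228/453 = 50.3% → the annual plan
Referral: the monthly plan 54/206 = 26.2%, the annual plan 807/2001 = 40.3% → the annual plan
Overall: the monthly plan 2393/4671 = 51.2%, the annual plan 1642/3551 = 46.2% → the monthly plan
The annual plan wins each signup group but the monthly plan wins overall — the comparison reverses. The annual plan's customers skew toward referral, which has a lower base rate.

No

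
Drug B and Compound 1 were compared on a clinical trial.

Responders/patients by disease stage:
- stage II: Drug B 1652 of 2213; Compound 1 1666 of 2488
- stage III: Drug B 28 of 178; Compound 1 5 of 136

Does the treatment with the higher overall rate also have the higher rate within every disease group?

Stage II: Drug B 1652/2213 = 74.6%, Compound 1 1666/2488 = 67.0% → Drug B
Stage III: Drug B 28/178 = 15.7%, Compound 1 5/136 = 3.7% → Drug B
Overall: Drug B 1680/2391 = 70.3%, Compound 1 1671/2624 = 63.7% → Drug B
Drug B wins overall and in every disease group — no reversal.

Yes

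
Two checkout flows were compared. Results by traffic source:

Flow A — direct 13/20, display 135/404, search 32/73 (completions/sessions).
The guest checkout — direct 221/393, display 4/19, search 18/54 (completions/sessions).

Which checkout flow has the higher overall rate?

Direct: Flow A 13/20 = 65.0%, the guest checkout 221/393 = 56.2% → Flow A
Display: Flow A 135/404 = 33.4%, the guest checkout 4/19 = 21.1% → Flow A
Search: Flow A 32/73 = 43.8%, the guest checkout 18/54 = 33.3% → Flow A
Overall: Flow A 180/497 = 36.2%, the guest checkout 243/466 = 52.1% → the guest checkout
(Flow A wins every traffic group but the guest checkout wins overall — Flow A's sessions skew toward the low-rate display group.)

the guest checkout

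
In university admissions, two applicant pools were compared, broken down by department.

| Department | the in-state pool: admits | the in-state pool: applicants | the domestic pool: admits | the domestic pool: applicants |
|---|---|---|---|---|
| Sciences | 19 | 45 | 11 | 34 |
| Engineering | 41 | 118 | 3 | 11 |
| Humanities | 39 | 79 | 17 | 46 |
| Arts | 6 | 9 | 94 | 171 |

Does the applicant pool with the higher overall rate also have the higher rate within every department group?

Sciences: the in-state pool 19/45 = 42.2%, the domestic pool 11/34 = 32.4% → the in-state pool
Engineering: the in-state pool 41/118 = 34.7%, the domestic pool 3/11 = 27.3% → the in-state pool
Humanities: the in-state pool 39/79 = 49.4%, the domestic pool 17/46 = 37.0% → the in-state pool
Arts: the in-state pool 6/9 = 66.7%, the domestic pool 94/171 = 55.0% → the in-state pool
Overall: the in-state pool 105/251 = 41.8%, the domestic pool 125/262 = 47.7% → the domestic pool
The in-state pool wins each department group but the domestic pool wins overall — the comparison reverses. The in-state pool's applicants skew toward Engineering, which has a lower base rate.

No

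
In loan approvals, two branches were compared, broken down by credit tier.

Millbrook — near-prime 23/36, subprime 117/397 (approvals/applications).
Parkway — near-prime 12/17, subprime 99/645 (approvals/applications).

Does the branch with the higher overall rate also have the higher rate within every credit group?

Near-prime: Millbrook 23/36 = 63.9%, Parkway 12/17 = 70.6% → Parkway
Subprime: Millbrook 117/397 = 29.5%, Parkway 99/645 = 15.3% → Millbrook
Overall: Millbrook 140/433 = 32.3%, Parkway 111/662 = 16.8% → Millbrook
Neither sweeps: Millbrook wins 1 of 2 groups, Parkway wins 1. Millbrook wins overall but not every group — no Simpson reversal.

No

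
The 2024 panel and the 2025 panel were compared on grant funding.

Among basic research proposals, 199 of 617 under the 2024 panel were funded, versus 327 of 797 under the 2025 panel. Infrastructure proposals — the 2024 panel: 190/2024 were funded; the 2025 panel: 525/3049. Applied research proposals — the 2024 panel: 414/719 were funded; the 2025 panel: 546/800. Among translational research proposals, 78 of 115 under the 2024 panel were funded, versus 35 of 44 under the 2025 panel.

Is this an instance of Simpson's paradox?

No

Basic research: the 2024 panel 199/617 = 32.3%, the 2025 panel 327/797 = 41.0% → the 2025 panel
Infrastructure: the 2024 panel 190/2024 = 9.4%, the 2025 panel 525/3049 = 17.2% → the 2025 panel
Applied research: the 2024 panel 414/719 = 57.6%, the 2025 panel 546/800 = 68.2% → the 2025 panel
Translational research: the 2024 panel 78/115 = 67.8%, the 2025 panel 35/44 = 79.5% → the 2025 panel
Overall: the 2024 panel 881/3475 = 25.4%, the 2025 panel 1433/4690 = 30.6% → the 2025 panel
The 2025 panel wins overall and in every proposal group — no reversal.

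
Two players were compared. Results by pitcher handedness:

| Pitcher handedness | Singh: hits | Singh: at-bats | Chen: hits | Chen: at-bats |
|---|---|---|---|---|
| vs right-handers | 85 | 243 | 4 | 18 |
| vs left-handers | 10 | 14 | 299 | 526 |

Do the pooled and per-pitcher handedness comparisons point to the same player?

No

Vs right-handers: Singh 85/243 = 35.0%, Chen 4/18 = 22.2% → Singh
Vs left-handers: Singh 10/14 = 71.4%, Chen 299/526 = 56.8% → Singh
Overall: Singh 95/257 = 37.0%, Chen 303/544 = 55.7% → Chen
Singh wins each pitcher group but Chen wins overall — the comparison reverses. Singh's at-bats skew toward vs right-handers, which has a lower base rate.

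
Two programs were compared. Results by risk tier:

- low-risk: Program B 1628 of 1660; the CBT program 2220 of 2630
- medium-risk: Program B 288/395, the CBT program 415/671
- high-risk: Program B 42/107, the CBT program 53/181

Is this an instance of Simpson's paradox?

Low-risk: Program B 1628/1660 = 98.1%, the CBT program 2220/2630 = 84.4% → Program B
Medium-risk: Program B 288/395 = 72.9%, the CBT program 415/671 = 61.8% → Program B
High-risk: Program B 42/107 = 39.3%, the CBT program 53/181 = 29.3% → Program B
Overall: Program B 1958/2162 = 90.6%, the CBT program 2688/3482 = 77.2% → Program B
Program B wins overall and in every risk group — no reversal.

No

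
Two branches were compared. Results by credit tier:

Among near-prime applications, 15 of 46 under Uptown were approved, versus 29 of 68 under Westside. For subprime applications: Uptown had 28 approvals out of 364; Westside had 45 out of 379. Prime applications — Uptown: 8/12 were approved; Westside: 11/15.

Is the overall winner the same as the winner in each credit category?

Near-prime: Uptown 15/46 = 32.6%, Westside 29/68 = 42.6% → Westside
Subprime: Uptown 28/364 = 7.7%, Westside 45/379 = 11.9% → Westside
Prime: Uptown 8/12 = 66.7%, Westside 11/15 = 73.3% → Westside
Overall: Uptown 51/422 = 12.1%, Westside 85/462 = 18.4% → Westside
Westside wins overall and in every credit group — no reversal.

Yes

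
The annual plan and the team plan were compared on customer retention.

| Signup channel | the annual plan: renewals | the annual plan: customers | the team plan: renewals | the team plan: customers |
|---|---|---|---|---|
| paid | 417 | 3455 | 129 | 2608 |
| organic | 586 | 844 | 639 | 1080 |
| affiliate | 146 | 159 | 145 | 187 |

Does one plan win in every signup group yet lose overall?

Paid: the annual plan 417/3455 = 12.1%, the team plan 129/2608 = 4.9% → the annual plan
Organic: the annual plan 586/844 = 69.4%, the team plan 639/1080 = 59.2% → the annual plan
Affiliate: the annual plan 146/159 = 91.8%, the team plan 145/187 = 77.5% → the annual plan
Overall: the annual plan 1149/4458 = 25.8%, the team plan 913/3875 = 23.6% → the annual plan
The annual plan wins overall and in every signup group — no reversal.

No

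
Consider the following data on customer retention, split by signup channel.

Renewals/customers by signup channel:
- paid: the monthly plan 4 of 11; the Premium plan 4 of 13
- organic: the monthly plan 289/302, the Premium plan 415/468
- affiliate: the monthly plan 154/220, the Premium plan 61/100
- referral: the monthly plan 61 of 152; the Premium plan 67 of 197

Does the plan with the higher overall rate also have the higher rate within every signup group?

Yes

Paid: the monthly plan 4/11 = 36.4%, the Premium plan 4/13 = 30.8% → the monthly plan
Organic: the monthly plan 289/302 = 95.7%, the Premium plan 415/468 = 88.7% → the monthly plan
Affiliate: the monthly plan 154/220 = 70.0%, the Premium plan 61/100 = 61.0% → the monthly plan
Referral: the monthly plan 61/152 = 40.1%, the Premium plan 67/197 = 34.0% → the monthly plan
Overall: the monthly plan 508/685 = 74.2%, the Premium plan 547/778 = 70.3% → the monthly plan
The monthly plan wins overall and in every signup group — no reversal.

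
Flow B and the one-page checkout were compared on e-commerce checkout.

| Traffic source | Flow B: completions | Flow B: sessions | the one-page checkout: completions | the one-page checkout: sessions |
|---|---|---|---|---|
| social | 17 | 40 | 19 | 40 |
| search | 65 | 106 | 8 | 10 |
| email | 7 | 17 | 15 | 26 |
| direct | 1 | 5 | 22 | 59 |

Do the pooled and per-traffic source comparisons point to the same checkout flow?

Social: Flow B 17/40 = 42.5%, the one-page checkout 19/40 = 47.5% → the one-page checkout
Search: Flow B 65/106 = 61.3%, the one-page checkout 8/10 = 80.0% → the one-page checkout
Email: Flow B 7/17 = 41.2%, the one-page checkout 15/26 = 57.7% → the one-page checkout
Direct: Flow B 1/5 = 20.0%, the one-page checkout 22/59 = 37.3% → the one-page checkout
Overall: Flow B 90/168 = 53.6%, the one-page checkout 64/135 = 47.4% → Flow B
The one-page checkout wins each traffic group but Flow B wins overall — the comparison reverses. The one-page checkout's sessions skew toward direct, which has a lower base rate.

No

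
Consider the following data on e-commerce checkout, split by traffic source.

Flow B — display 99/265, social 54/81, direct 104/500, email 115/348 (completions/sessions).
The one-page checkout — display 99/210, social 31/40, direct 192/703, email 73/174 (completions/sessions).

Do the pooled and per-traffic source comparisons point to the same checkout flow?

Yes

Display: Flow B 99/265 = 37.4%, the one-page checkout 99/210 = 47.1% → the one-page checkout
Social: Flow B 54/81 = 66.7%, the one-page checkout 31/40 = 77.5% → the one-page checkout
Direct: Flow B 104/500 = 20.8%, the one-page checkout 192/703 = 27.3% → the one-page checkout
Email: Flow B 115/348 = 33.0%, the one-page checkout 73/174 = 42.0% → the one-page checkout
Overall: Flow B 372/1194 = 31.2%, the one-page checkout 395/1127 = 35.0% → the one-page checkout
The one-page checkout wins overall and in every traffic group — no reversal.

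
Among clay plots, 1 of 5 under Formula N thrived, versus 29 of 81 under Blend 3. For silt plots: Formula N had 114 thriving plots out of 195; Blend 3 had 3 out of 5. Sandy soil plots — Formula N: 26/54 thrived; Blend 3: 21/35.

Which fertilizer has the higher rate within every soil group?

Blend 3

Clay: Formula N 1/5 = 20.0%, Blend 3 29/81 = 35.8% → Blend 3
Silt: Formula N 114/195 = 58.5%, Blend 3 3/5 = 60.0% → Blend 3
Sandy soil: Formula N 26/54 = 48.1%, Blend 3 21/35 = 60.0% → Blend 3
Blend 3 has the higher rate in all 3 groups.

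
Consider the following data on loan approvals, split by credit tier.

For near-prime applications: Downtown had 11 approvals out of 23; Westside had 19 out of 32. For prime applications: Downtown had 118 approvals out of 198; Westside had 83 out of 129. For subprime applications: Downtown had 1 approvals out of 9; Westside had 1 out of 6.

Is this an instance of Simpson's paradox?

Near-prime: Downtown 11/23 = 47.8%, Westside 19/32 = 59.4% → Westside
Prime: Downtown 118/198 = 59.6%, Westside 83/129 = 64.3% → Westside
Subprime: Downtown 1/9 = 11.1%, Westside 1/6 = 16.7% → Westside
Overall: Downtown 130/230 = 56.5%, Westside 103/167 = 61.7% → Westside
Westside wins overall and in every credit group — no reversal.

No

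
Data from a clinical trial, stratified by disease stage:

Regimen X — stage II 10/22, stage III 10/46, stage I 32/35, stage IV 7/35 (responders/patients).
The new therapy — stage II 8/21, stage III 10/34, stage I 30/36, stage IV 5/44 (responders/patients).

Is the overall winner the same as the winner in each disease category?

No

Stage II: Regimen X 10/22 = 45.5%, the new therapy 8/21 = 38.1% → Regimen X
Stage III: Regimen X 10/46 = 21.7%, the new therapy 10/34 = 29.4% → the new therapy
Stage I: Regimen X 32/35 = 91.4%, the new therapy 30/36 = 83.3% → Regimen X
Stage IV: Regimen X 7/35 = 20.0%, the new therapy 5/44 = 11.4% → Regimen X
Overall: Regimen X 59/138 = 42.8%, the new therapy 53/135 = 39.3% → Regimen X
Neither sweeps: Regimen X wins 3 of 4 groups, the new therapy wins 1. Regimen X wins overall but not every group — no Simpson reversal.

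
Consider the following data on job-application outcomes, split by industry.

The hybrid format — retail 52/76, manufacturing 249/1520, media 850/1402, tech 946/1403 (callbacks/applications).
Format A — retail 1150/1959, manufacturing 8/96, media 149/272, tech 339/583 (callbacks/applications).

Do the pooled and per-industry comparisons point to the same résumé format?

No

Retail: the hybrid format 52/76 = 68.4%, Format A 1150/1959 = 58.7% → the hybrid format
Manufacturing: the hybrid format 249/1520 = 16.4%, Format A 8/96 = 8.3% → the hybrid format
Media: the hybrid format 850/1402 = 60.6%, Format A 149/272 = 54.8% → the hybrid format
Tech: the hybrid format 946/1403 = 67.4%, Format A 339/583 = 58.1% → the hybrid format
Overall: the hybrid format 2097/4401 = 47.6%, Format A 1646/2910 = 56.6% → Format A
The hybrid format wins each industry group but Format A wins overall — the comparison reverses. The hybrid format's applications skew toward manufacturing, which has a lower base rate.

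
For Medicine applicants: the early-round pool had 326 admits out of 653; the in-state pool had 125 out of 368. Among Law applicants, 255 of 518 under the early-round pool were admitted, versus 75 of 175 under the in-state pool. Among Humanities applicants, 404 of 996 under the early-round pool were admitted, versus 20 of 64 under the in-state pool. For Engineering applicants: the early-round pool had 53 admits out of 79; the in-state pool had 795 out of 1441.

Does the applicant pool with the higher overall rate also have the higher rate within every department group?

No

Medicine: the early-round pool 326/653 = 49.9%, the in-state pool 125/368 = 34.0% → the early-round pool
Law: the early-round pool 255/518 = 49.2%, the in-state pool 75/175 = 42.9% → the early-round pool
Humanities: the early-round pool 404/996 = 40.6%, the in-state pool 20/64 = 31.2% → the early-round pool
Engineering: the early-round pool 53/79 = 67.1%, the in-state pool 795/1441 = 55.2% → the early-round pool
Overall: the early-round pool 1038/2246 = 46.2%, the in-state pool 1015/2048 = 49.6% → the in-state pool
The early-round pool wins each department group but the in-state pool wins overall — the comparison reverses. The early-round pool's applicants skew toward Humanities, which has a lower base rate.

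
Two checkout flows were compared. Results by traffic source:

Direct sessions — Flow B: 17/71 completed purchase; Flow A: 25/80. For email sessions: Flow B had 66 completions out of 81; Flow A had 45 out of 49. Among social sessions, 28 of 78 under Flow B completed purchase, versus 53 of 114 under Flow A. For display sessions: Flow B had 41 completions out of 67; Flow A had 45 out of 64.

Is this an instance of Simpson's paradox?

Direct: Flow B 17/71 = 23.9%, Flow A 25/80 = 31.2% → Flow A
Email: Flow B 66/81 = 81.5%, Flow A 45/49 = 91.8% → Flow A
Social: Flow B 28/78 = 35.9%, Flow A 53/114 = 46.5% → Flow A
Display: Flow B 41/67 = 61.2%, Flow A 45/64 = 70.3% → Flow A
Overall: Flow B 152/297 = 51.2%, Flow A 168/307 = 54.7% → Flow A
Flow A wins overall and in every traffic group — no reversal.

No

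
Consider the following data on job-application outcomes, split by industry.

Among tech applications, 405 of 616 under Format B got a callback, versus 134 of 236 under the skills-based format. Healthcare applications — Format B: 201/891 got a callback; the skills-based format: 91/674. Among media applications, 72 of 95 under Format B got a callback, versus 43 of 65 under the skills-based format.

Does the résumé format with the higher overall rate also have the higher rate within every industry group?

Tech: Format B 405/616 = 65.7%, the skills-based format 134/236 = 56.8% → Format B
Healthcare: Format B 201/891 = 22.6%, the skills-based format 91/674 = 13.5% → Format B
Media: Format B 72/95 = 75.8%, the skills-based format 43/65 = 66.2% → Format B
Overall: Format B 678/1602 = 42.3%, the skills-based format 268/975 = 27.5% → Format B
Format B wins overall and in every industry group — no reversal.

Yes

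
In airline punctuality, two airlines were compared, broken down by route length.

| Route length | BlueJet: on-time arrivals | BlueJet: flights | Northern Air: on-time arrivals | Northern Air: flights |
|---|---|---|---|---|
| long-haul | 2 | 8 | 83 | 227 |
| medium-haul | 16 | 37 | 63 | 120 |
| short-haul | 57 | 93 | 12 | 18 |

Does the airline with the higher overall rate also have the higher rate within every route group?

Long-haul: BlueJet 2/8 = 25.0%, Northern Air 83/227 = 36.6% → Northern Air
Medium-haul: BlueJet 16/37 = 43.2%, Northern Air 63/120 = 52.5% → Northern Air
Short-haul: BlueJet 57/93 = 61.3%, Northern Air 12/18 = 66.7% → Northern Air
Overall: BlueJet 75/138 = 54.3%, Northern Air 158/365 = 43.3% → BlueJet
Northern Air wins each route group but BlueJet wins overall — the comparison reverses. Northern Air's flights skew toward long-haul, which has a lower base rate.

No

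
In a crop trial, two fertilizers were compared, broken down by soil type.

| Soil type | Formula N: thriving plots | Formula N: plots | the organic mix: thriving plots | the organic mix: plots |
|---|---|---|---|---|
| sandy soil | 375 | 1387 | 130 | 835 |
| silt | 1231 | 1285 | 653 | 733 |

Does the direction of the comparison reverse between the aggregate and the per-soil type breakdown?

No

Sandy soil: Formula N 375/1387 = 27.0%, the organic mix 130/835 = 15.6% → Formula N
Silt: Formula N 1231/1285 = 95.8%, the organic mix 653/733 = 89.1% → Formula N
Overall: Formula N 1606/2672 = 60.1%, the organic mix 783/1568 = 49.9% → Formula N
Formula N wins overall and in every soil group — no reversal.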